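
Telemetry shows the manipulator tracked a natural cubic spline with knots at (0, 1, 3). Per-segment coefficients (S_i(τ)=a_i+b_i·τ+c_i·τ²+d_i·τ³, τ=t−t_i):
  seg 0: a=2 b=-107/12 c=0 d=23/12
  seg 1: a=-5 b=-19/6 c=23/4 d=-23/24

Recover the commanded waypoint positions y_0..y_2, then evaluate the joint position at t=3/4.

y_0=2 y_1=-5 y_2=4
S(3/4) = -993/256

y_0 = S_0(0) = a_0 = 2
y_1 = S_1(0) = a_1 = -5
y_2 = S_1(2) = 4
t_q=3/4 is in segment 0 (τ=3/4); S_0(τ)=-993/256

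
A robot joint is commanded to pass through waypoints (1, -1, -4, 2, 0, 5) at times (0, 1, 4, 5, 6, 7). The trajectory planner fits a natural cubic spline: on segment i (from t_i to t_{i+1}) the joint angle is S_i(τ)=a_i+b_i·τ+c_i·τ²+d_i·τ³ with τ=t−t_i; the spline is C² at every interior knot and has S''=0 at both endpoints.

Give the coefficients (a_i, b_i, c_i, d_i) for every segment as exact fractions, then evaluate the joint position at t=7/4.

  seg 0: a=1 b=-1270/793 c=0 d=-316/793
  seg 1: a=-1 b=-2218/793 c=-948/793 d=1423/2379
  seg 2: a=-4 b=377/61 c=3321/793 d=-3464/793
  seg 3: a=2 b=1151/793 c=-7071/793 d=4334/793
  seg 4: a=0 b=11/793 c=5931/793 d=-1977/793
S(7/4) = -178537/50752

Δ: Δ0=-2, Δ1=-1, Δ2=6, Δ3=-2, Δ4=5
row 1: diag=8, rhs=6; c'=3/8, d'=3/4
row 2: denom=8−3·3/8=55/8; d'=(42−3·3/4)/(55/8)=318/55
row 3: denom=4−1·8/55=212/55; d'=(-48−1·318/55)/(212/55)=-1479/106
row 4: denom=4−1·55/212=793/212; d'=(42−1·-1479/106)/(793/212)=11862/793
back: M4=11862/793
back: M3=-1479/106−55/212·11862/793=-14142/793
back: M2=318/55−8/55·-14142/793=6642/793
back: M1=3/4−3/8·6642/793=-1896/793
M: M0=0, M1=-1896/793, M2=6642/793, M3=-14142/793, M4=11862/793, M5=0
seg 0: a=1, c=M0/2=0, d=(M1−M0)/(6·1)=-316/793, b=Δ0−h0·(2M0+M1)/6=-1270/793
seg 1: a=-1, c=M1/2=-948/793, d=(M2−M1)/(6·3)=1423/2379, b=Δ1−h1·(2M1+M2)/6=-2218/793
seg 2: a=-4, c=M2/2=3321/793, d=(M3−M2)/(6·1)=-3464/793, b=Δ2−h2·(2M2+M3)/6=377/61
seg 3: a=2, c=M3/2=-7071/793, d=(M4−M3)/(6·1)=4334/793, b=Δ3−h3·(2M3+M4)/6=1151/793
seg 4: a=0, c=M4/2=5931/793, d=(M5−M4)/(6·1)=-1977/793, b=Δ4−h4·(2M4+M5)/6=11/793
t_q=7/4 → seg 1, τ=3/4; S=-1+-2218/793·τ+-948/793·τ²+1423/2379·τ³=-178537/50752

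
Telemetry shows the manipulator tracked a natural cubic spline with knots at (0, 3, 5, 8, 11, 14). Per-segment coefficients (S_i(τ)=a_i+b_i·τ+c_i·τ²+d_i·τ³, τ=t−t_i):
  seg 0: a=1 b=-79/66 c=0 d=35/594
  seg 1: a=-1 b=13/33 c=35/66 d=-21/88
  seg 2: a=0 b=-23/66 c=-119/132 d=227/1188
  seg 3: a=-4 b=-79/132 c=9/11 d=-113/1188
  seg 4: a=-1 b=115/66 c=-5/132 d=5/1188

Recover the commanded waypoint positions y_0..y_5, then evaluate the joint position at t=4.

y_0=1 y_1=-1 y_2=0 y_3=-4 y_4=-1 y_5=4
S(4) = -83/264

y_0 = S_0(0) = a_0 = 1
y_1 = S_1(0) = a_1 = -1
y_2 = S_2(0) = a_2 = 0
y_3 = S_3(0) = a_3 = -4
y_4 = S_4(0) = a_4 = -1
y_5 = S_4(3) = 4
t_q=4 is in segment 1 (τ=1); S_1(τ)=-83/264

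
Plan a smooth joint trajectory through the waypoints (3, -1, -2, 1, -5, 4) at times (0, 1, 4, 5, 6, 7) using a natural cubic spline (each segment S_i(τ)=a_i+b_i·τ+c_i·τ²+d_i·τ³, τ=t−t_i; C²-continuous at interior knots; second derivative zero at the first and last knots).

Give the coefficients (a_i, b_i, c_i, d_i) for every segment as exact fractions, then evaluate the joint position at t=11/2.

Δ: Δ0=-4, Δ1=-1/3, Δ2=3, Δ3=-6, Δ4=9
row 1: diag=8, rhs=22; c'=3/8, d'=11/4
row 2: denom=8−3·3/8=55/8; d'=(20−3·11/4)/(55/8)=94/55
row 3: denom=4−1·8/55=212/55; d'=(-54−1·94/55)/(212/55)=-766/53
row 4: denom=4−1·55/212=793/212; d'=(90−1·-766/53)/(793/212)=22144/793
back: M4=22144/793
back: M3=-766/53−55/212·22144/793=-17206/793
back: M2=94/55−8/55·-17206/793=3858/793
back: M1=11/4−3/8·3858/793=734/793
M: M0=0, M1=734/793, M2=3858/793, M3=-17206/793, M4=22144/793, M5=0
seg 0: a=3, c=M0/2=0, d=(M1−M0)/(6·1)=367/2379, b=Δ0−h0·(2M0+M1)/6=-9883/2379
seg 1: a=-1, c=M1/2=367/793, d=(M2−M1)/(6·3)=1562/7137, b=Δ1−h1·(2M1+M2)/6=-8782/2379
seg 2: a=-2, c=M2/2=1929/793, d=(M3−M2)/(6·1)=-10532/2379, b=Δ2−h2·(2M2+M3)/6=914/183
seg 3: a=1, c=M3/2=-8603/793, d=(M4−M3)/(6·1)=19675/2379, b=Δ3−h3·(2M3+M4)/6=-8140/2379
seg 4: a=-5, c=M4/2=11072/793, d=(M5−M4)/(6·1)=-11072/2379, b=Δ4−h4·(2M4+M5)/6=-733/2379
t_q=11/2 → seg 3, τ=1/2; S=1+-8140/2379·τ+-8603/793·τ²+19675/2379·τ³=-15157/6344

  seg 0: a=3 b=-9883/2379 c=0 d=367/2379
  seg 1: a=-1 b=-8782/2379 c=367/793 d=1562/7137
  seg 2: a=-2 b=914/183 c=1929/793 d=-10532/2379
  seg 3: a=1 b=-8140/2379 c=-8603/793 d=19675/2379
  seg 4: a=-5 b=-733/2379 c=11072/793 d=-11072/2379
S(11/2) = -15157/6344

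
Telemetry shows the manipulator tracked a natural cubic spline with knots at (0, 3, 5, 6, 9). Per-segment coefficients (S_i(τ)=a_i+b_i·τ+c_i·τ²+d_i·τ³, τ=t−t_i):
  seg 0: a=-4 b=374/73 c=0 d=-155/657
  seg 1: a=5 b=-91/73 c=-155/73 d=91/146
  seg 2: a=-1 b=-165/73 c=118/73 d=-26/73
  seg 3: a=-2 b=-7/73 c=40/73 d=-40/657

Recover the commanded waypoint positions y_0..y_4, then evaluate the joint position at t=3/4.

y_0=-4 y_1=5 y_2=-1 y_3=-2 y_4=1
S(3/4) = -1201/4672

y_0 = S_0(0) = a_0 = -4
y_1 = S_1(0) = a_1 = 5
y_2 = S_2(0) = a_2 = -1
y_3 = S_3(0) = a_3 = -2
y_4 = S_3(3) = 1
t_q=3/4 is in segment 0 (τ=3/4); S_0(τ)=-1201/4672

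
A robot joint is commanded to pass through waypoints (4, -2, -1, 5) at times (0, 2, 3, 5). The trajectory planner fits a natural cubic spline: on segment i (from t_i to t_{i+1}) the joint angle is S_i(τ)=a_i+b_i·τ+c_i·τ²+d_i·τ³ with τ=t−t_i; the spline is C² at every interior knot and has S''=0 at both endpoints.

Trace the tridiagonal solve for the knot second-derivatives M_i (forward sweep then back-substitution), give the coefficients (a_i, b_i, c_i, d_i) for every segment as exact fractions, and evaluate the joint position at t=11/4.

Δ: Δ0=-3, Δ1=1, Δ2=3
row 1: diag=6, rhs=24; c'=1/6, d'=4
row 2: denom=6−1·1/6=35/6; d'=(12−1·4)/(35/6)=48/35
back: M2=48/35
back: M1=4−1/6·48/35=132/35
M: M0=0, M1=132/35, M2=48/35, M3=0
seg 0: a=4, c=M0/2=0, d=(M1−M0)/(6·2)=11/35, b=Δ0−h0·(2M0+M1)/6=-149/35
seg 1: a=-2, c=M1/2=66/35, d=(M2−M1)/(6·1)=-2/5, b=Δ1−h1·(2M1+M2)/6=-17/35
seg 2: a=-1, c=M2/2=24/35, d=(M3−M2)/(6·2)=-4/35, b=Δ2−h2·(2M2+M3)/6=73/35
t_q=11/4 → seg 1, τ=3/4; S=-2+-17/35·τ+66/35·τ²+-2/5·τ³=-1649/1120

  seg 0: a=4 b=-149/35 c=0 d=11/35
  seg 1: a=-2 b=-17/35 c=66/35 d=-2/5
  seg 2: a=-1 b=73/35 c=24/35 d=-4/35
S(11/4) = -1649/1120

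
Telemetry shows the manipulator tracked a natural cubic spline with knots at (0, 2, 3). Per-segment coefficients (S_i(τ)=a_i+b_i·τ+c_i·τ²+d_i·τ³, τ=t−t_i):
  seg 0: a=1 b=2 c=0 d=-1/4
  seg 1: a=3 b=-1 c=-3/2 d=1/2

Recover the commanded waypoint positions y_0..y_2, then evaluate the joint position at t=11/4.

y_0=1 y_1=3 y_2=1
S(11/4) = 207/128

y_0 = S_0(0) = a_0 = 1
y_1 = S_1(0) = a_1 = 3
y_2 = S_1(1) = 1
t_q=11/4 is in segment 1 (τ=3/4); S_1(τ)=207/128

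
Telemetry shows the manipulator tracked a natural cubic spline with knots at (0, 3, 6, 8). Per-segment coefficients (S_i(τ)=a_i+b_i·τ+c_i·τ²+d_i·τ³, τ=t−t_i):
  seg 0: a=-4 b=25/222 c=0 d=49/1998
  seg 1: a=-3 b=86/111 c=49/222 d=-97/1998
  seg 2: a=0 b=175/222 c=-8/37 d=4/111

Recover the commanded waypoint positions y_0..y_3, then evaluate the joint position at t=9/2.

y_0=-4 y_1=-3 y_2=0 y_3=1
S(9/2) = -891/592

y_0 = S_0(0) = a_0 = -4
y_1 = S_1(0) = a_1 = -3
y_2 = S_2(0) = a_2 = 0
y_3 = S_2(2) = 1
t_q=9/2 is in segment 1 (τ=3/2); S_1(τ)=-891/592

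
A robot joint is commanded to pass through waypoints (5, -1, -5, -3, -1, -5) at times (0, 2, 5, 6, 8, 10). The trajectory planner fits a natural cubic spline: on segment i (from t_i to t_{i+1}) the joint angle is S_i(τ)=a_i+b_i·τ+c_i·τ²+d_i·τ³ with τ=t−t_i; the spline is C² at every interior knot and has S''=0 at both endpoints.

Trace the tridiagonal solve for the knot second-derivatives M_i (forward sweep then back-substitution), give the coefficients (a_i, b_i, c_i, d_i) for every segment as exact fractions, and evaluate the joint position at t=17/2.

  seg 0: a=5 b=-7040/2283 c=0 d=191/9132
  seg 1: a=-1 b=-6467/2283 c=191/1522 d=1709/13698
  seg 2: a=-5 b=5885/4566 c=950/761 d=-2453/4566
  seg 3: a=-3 b=4963/2283 c=-553/1522 d=-1021/9132
  seg 4: a=-1 b=-1418/2283 c=-787/761 d=787/4566
S(17/2) = -18843/12176

Δ: Δ0=-3, Δ1=-4/3, Δ2=2, Δ3=1, Δ4=-2
row 1: diag=10, rhs=10; c'=3/10, d'=1
row 2: denom=8−3·3/10=71/10; d'=(20−3·1)/(71/10)=170/71
row 3: denom=6−1·10/71=416/71; d'=(-6−1·170/71)/(416/71)=-149/104
row 4: denom=8−2·71/208=761/104; d'=(-18−2·-149/104)/(761/104)=-1574/761
back: M4=-1574/761
back: M3=-149/104−71/208·-1574/761=-553/761
back: M2=170/71−10/71·-553/761=1900/761
back: M1=1−3/10·1900/761=191/761
M: M0=0, M1=191/761, M2=1900/761, M3=-553/761, M4=-1574/761, M5=0
seg 0: a=5, c=M0/2=0, d=(M1−M0)/(6·2)=191/9132, b=Δ0−h0·(2M0+M1)/6=-7040/2283
seg 1: a=-1, c=M1/2=191/1522, d=(M2−M1)/(6·3)=1709/13698, b=Δ1−h1·(2M1+M2)/6=-6467/2283
seg 2: a=-5, c=M2/2=950/761, d=(M3−M2)/(6·1)=-2453/4566, b=Δ2−h2·(2M2+M3)/6=5885/4566
seg 3: a=-3, c=M3/2=-553/1522, d=(M4−M3)/(6·2)=-1021/9132, b=Δ3−h3·(2M3+M4)/6=4963/2283
seg 4: a=-1, c=M4/2=-787/761, d=(M5−M4)/(6·2)=787/4566, b=Δ4−h4·(2M4+M5)/6=-1418/2283
t_q=17/2 → seg 4, τ=1/2; S=-1+-1418/2283·τ+-787/761·τ²+787/4566·τ³=-18843/12176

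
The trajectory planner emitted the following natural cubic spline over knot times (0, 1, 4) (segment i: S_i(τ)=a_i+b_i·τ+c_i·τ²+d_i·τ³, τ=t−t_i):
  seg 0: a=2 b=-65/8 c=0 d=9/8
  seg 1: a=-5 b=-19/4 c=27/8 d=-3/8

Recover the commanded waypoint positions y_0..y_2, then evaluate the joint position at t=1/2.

y_0=2 y_1=-5 y_2=1
S(1/2) = -123/64

y_0 = S_0(0) = a_0 = 2
y_1 = S_1(0) = a_1 = -5
y_2 = S_1(3) = 1
t_q=1/2 is in segment 0 (τ=1/2); S_0(τ)=-123/64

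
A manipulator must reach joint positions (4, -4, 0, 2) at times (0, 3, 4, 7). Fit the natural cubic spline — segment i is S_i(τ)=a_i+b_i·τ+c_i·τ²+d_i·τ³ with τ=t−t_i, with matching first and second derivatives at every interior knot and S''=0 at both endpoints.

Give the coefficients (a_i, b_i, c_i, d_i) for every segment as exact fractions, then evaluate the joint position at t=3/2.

  seg 0: a=4 b=-338/63 c=0 d=170/567
  seg 1: a=-4 b=172/63 c=170/63 d=-10/7
  seg 2: a=0 b=242/63 c=-100/63 d=100/567
S(3/2) = -85/28

Δ: Δ0=-8/3, Δ1=4, Δ2=2/3
row 1: diag=8, rhs=40; c'=1/8, d'=5
row 2: denom=8−1·1/8=63/8; d'=(-20−1·5)/(63/8)=-200/63
back: M2=-200/63
back: M1=5−1/8·-200/63=340/63
M: M0=0, M1=340/63, M2=-200/63, M3=0
seg 0: a=4, c=M0/2=0, d=(M1−M0)/(6·3)=170/567, b=Δ0−h0·(2M0+M1)/6=-338/63
seg 1: a=-4, c=M1/2=170/63, d=(M2−M1)/(6·1)=-10/7, b=Δ1−h1·(2M1+M2)/6=172/63
seg 2: a=0, c=M2/2=-100/63, d=(M3−M2)/(6·3)=100/567, b=Δ2−h2·(2M2+M3)/6=242/63
t_q=3/2 → seg 0, τ=3/2; S=4+-338/63·τ+0·τ²+170/567·τ³=-85/28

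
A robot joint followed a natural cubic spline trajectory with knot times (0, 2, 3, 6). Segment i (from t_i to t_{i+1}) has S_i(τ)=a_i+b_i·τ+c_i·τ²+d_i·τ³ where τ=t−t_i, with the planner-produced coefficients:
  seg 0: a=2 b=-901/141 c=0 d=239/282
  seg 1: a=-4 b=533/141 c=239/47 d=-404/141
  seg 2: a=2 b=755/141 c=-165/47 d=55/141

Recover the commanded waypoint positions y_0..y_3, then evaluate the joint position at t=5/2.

y_0 = S_0(0) = a_0 = 2
y_1 = S_1(0) = a_1 = -4
y_2 = S_2(0) = a_2 = 2
y_3 = S_2(3) = -3
t_q=5/2 is in segment 1 (τ=1/2); S_1(τ)=-225/188

y_0=2 y_1=-4 y_2=2 y_3=-3
S(5/2) = -225/188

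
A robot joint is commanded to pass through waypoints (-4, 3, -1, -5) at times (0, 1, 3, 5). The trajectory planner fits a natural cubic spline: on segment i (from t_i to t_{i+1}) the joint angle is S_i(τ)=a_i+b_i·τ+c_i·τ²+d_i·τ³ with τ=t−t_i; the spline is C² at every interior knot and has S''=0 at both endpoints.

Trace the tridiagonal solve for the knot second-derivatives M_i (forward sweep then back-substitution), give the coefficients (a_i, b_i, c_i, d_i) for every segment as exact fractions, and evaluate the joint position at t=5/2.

  seg 0: a=-4 b=95/11 c=0 d=-18/11
  seg 1: a=3 b=41/11 c=-54/11 d=45/44
  seg 2: a=-1 b=-40/11 c=27/22 d=-9/44
S(5/2) = 351/352

Δ: Δ0=7, Δ1=-2, Δ2=-2
row 1: diag=6, rhs=-54; c'=1/3, d'=-9
row 2: denom=8−2·1/3=22/3; d'=(0−2·-9)/(22/3)=27/11
back: M2=27/11
back: M1=-9−1/3·27/11=-108/11
M: M0=0, M1=-108/11, M2=27/11, M3=0
seg 0: a=-4, c=M0/2=0, d=(M1−M0)/(6·1)=-18/11, b=Δ0−h0·(2M0+M1)/6=95/11
seg 1: a=3, c=M1/2=-54/11, d=(M2−M1)/(6·2)=45/44, b=Δ1−h1·(2M1+M2)/6=41/11
seg 2: a=-1, c=M2/2=27/22, d=(M3−M2)/(6·2)=-9/44, b=Δ2−h2·(2M2+M3)/6=-40/11
t_q=5/2 → seg 1, τ=3/2; S=3+41/11·τ+-54/11·τ²+45/44·τ³=351/352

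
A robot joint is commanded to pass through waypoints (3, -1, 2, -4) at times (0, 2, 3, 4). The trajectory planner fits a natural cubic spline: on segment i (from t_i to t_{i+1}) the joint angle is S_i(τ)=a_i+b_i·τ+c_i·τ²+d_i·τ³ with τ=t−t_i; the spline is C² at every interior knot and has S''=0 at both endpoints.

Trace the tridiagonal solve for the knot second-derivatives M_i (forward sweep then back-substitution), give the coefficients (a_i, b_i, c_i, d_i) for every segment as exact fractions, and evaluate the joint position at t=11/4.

Δ: Δ0=-2, Δ1=3, Δ2=-6
row 1: diag=6, rhs=30; c'=1/6, d'=5
row 2: denom=4−1·1/6=23/6; d'=(-54−1·5)/(23/6)=-354/23
back: M2=-354/23
back: M1=5−1/6·-354/23=174/23
M: M0=0, M1=174/23, M2=-354/23, M3=0
seg 0: a=3, c=M0/2=0, d=(M1−M0)/(6·2)=29/46, b=Δ0−h0·(2M0+M1)/6=-104/23
seg 1: a=-1, c=M1/2=87/23, d=(M2−M1)/(6·1)=-88/23, b=Δ1−h1·(2M1+M2)/6=70/23
seg 2: a=2, c=M2/2=-177/23, d=(M3−M2)/(6·1)=59/23, b=Δ2−h2·(2M2+M3)/6=-20/23
t_q=11/4 → seg 1, τ=3/4; S=-1+70/23·τ+87/23·τ²+-88/23·τ³=661/368

  seg 0: a=3 b=-104/23 c=0 d=29/46
  seg 1: a=-1 b=70/23 c=87/23 d=-88/23
  seg 2: a=2 b=-20/23 c=-177/23 d=59/23
S(11/4) = 661/368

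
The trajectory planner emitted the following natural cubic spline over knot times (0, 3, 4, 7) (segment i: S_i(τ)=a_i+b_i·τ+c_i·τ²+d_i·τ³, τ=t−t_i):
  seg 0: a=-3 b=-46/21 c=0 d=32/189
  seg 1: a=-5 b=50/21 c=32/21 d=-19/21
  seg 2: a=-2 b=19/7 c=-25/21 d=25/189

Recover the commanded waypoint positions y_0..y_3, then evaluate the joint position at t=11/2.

y_0=-3 y_1=-5 y_2=-2 y_3=-1
S(11/2) = -9/56

y_0 = S_0(0) = a_0 = -3
y_1 = S_1(0) = a_1 = -5
y_2 = S_2(0) = a_2 = -2
y_3 = S_2(3) = -1
t_q=11/2 is in segment 2 (τ=3/2); S_2(τ)=-9/56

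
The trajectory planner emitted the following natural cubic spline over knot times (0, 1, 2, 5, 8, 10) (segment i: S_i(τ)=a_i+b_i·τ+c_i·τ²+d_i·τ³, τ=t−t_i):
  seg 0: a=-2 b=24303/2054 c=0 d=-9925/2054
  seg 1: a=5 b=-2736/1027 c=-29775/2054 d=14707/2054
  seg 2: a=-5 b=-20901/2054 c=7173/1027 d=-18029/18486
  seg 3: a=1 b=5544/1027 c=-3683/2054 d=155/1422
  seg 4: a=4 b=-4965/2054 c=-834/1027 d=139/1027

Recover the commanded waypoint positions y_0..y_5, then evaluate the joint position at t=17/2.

y_0=-2 y_1=5 y_2=-5 y_3=1 y_4=4 y_5=-3
S(17/2) = 21405/8216

y_0 = S_0(0) = a_0 = -2
y_1 = S_1(0) = a_1 = 5
y_2 = S_2(0) = a_2 = -5
y_3 = S_3(0) = a_3 = 1
y_4 = S_4(0) = a_4 = 4
y_5 = S_4(2) = -3
t_q=17/2 is in segment 4 (τ=1/2); S_4(τ)=21405/8216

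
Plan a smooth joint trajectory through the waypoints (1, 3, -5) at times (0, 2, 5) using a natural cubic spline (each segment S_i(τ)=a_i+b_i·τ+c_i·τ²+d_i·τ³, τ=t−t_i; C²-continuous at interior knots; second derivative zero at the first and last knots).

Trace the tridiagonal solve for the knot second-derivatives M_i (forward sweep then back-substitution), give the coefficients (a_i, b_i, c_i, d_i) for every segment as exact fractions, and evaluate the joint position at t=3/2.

Δ: Δ0=1, Δ1=-8/3
row 1: diag=10, rhs=-22; c'=3/10, d'=-11/5
back: M1=-11/5
M: M0=0, M1=-11/5, M2=0
seg 0: a=1, c=M0/2=0, d=(M1−M0)/(6·2)=-11/60, b=Δ0−h0·(2M0+M1)/6=26/15
seg 1: a=3, c=M1/2=-11/10, d=(M2−M1)/(6·3)=11/90, b=Δ1−h1·(2M1+M2)/6=-7/15
t_q=3/2 → seg 0, τ=3/2; S=1+26/15·τ+0·τ²+-11/60·τ³=477/160

  seg 0: a=1 b=26/15 c=0 d=-11/60
  seg 1: a=3 b=-7/15 c=-11/10 d=11/90
S(3/2) = 477/160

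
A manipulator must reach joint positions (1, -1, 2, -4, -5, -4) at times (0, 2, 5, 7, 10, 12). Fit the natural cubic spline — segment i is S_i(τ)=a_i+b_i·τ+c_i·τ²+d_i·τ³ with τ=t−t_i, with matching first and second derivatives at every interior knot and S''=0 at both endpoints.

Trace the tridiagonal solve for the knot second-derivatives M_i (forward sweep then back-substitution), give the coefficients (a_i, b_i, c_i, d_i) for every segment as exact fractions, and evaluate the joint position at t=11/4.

Δ: Δ0=-1, Δ1=1, Δ2=-3, Δ3=-1/3, Δ4=1/2
row 1: diag=10, rhs=12; c'=3/10, d'=6/5
row 2: denom=10−3·3/10=91/10; d'=(-24−3·6/5)/(91/10)=-276/91
row 3: denom=10−2·20/91=870/91; d'=(16−2·-276/91)/(870/91)=1004/435
row 4: denom=10−3·91/290=2627/290; d'=(5−3·1004/435)/(2627/290)=-558/2627
back: M4=-558/2627
back: M3=1004/435−91/290·-558/2627=18715/7881
back: M2=-276/91−20/91·18715/7881=-28016/7881
back: M1=6/5−3/10·-28016/7881=5954/2627
M: M0=0, M1=5954/2627, M2=-28016/7881, M3=18715/7881, M4=-558/2627, M5=0
seg 0: a=1, c=M0/2=0, d=(M1−M0)/(6·2)=2977/15762, b=Δ0−h0·(2M0+M1)/6=-13835/7881
seg 1: a=-1, c=M1/2=2977/2627, d=(M2−M1)/(6·3)=-22939/70929, b=Δ1−h1·(2M1+M2)/6=4027/7881
seg 2: a=2, c=M2/2=-14008/7881, d=(M3−M2)/(6·2)=421/852, b=Δ2−h2·(2M2+M3)/6=-11204/7881
seg 3: a=-4, c=M3/2=18715/15762, d=(M4−M3)/(6·3)=-20389/141858, b=Δ3−h3·(2M3+M4)/6=-6835/2627
seg 4: a=-5, c=M4/2=-279/2627, d=(M5−M4)/(6·2)=93/5254, b=Δ4−h4·(2M4+M5)/6=3371/5254
t_q=11/4 → seg 1, τ=3/4; S=-1+4027/7881·τ+2977/2627·τ²+-22939/70929·τ³=-19463/168128

  seg 0: a=1 b=-13835/7881 c=0 d=2977/15762
  seg 1: a=-1 b=4027/7881 c=2977/2627 d=-22939/70929
  seg 2: a=2 b=-11204/7881 c=-14008/7881 d=421/852
  seg 3: a=-4 b=-6835/2627 c=18715/15762 d=-20389/141858
  seg 4: a=-5 b=3371/5254 c=-279/2627 d=93/5254
S(11/4) = -19463/168128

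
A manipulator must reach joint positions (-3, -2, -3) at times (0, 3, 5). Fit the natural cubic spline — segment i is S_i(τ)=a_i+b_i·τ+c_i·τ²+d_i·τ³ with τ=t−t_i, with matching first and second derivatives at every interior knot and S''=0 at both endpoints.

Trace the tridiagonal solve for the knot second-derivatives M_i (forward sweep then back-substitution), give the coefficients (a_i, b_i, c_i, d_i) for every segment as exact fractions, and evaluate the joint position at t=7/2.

  seg 0: a=-3 b=7/12 c=0 d=-1/36
  seg 1: a=-2 b=-1/6 c=-1/4 d=1/24
S(7/2) = -137/64

Δ: Δ0=1/3, Δ1=-1/2
row 1: diag=10, rhs=-5; c'=1/5, d'=-1/2
back: M1=-1/2
M: M0=0, M1=-1/2, M2=0
seg 0: a=-3, c=M0/2=0, d=(M1−M0)/(6·3)=-1/36, b=Δ0−h0·(2M0+M1)/6=7/12
seg 1: a=-2, c=M1/2=-1/4, d=(M2−M1)/(6·2)=1/24, b=Δ1−h1·(2M1+M2)/6=-1/6
t_q=7/2 → seg 1, τ=1/2; S=-2+-1/6·τ+-1/4·τ²+1/24·τ³=-137/64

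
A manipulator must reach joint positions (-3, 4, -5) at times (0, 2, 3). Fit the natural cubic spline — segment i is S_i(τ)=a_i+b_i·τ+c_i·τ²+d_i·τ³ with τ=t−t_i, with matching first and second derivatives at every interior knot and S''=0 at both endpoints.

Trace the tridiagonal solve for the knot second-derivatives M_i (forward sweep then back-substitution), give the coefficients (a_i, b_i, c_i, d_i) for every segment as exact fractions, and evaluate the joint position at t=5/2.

Δ: Δ0=7/2, Δ1=-9
row 1: diag=6, rhs=-75; c'=1/6, d'=-25/2
back: M1=-25/2
M: M0=0, M1=-25/2, M2=0
seg 0: a=-3, c=M0/2=0, d=(M1−M0)/(6·2)=-25/24, b=Δ0−h0·(2M0+M1)/6=23/3
seg 1: a=4, c=M1/2=-25/4, d=(M2−M1)/(6·1)=25/12, b=Δ1−h1·(2M1+M2)/6=-29/6
t_q=5/2 → seg 1, τ=1/2; S=4+-29/6·τ+-25/4·τ²+25/12·τ³=9/32

  seg 0: a=-3 b=23/3 c=0 d=-25/24
  seg 1: a=4 b=-29/6 c=-25/4 d=25/12
S(5/2) = 9/32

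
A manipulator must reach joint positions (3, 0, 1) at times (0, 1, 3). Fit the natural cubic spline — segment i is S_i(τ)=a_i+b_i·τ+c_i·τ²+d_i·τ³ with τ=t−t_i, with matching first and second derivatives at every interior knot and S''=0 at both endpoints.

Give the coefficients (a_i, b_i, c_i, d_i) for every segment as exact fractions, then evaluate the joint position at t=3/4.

Δ: Δ0=-3, Δ1=1/2
row 1: diag=6, rhs=21; c'=1/3, d'=7/2
back: M1=7/2
M: M0=0, M1=7/2, M2=0
seg 0: a=3, c=M0/2=0, d=(M1−M0)/(6·1)=7/12, b=Δ0−h0·(2M0+M1)/6=-43/12
seg 1: a=0, c=M1/2=7/4, d=(M2−M1)/(6·2)=-7/24, b=Δ1−h1·(2M1+M2)/6=-11/6
t_q=3/4 → seg 0, τ=3/4; S=3+-43/12·τ+0·τ²+7/12·τ³=143/256

  seg 0: a=3 b=-43/12 c=0 d=7/12
  seg 1: a=0 b=-11/6 c=7/4 d=-7/24
S(3/4) = 143/256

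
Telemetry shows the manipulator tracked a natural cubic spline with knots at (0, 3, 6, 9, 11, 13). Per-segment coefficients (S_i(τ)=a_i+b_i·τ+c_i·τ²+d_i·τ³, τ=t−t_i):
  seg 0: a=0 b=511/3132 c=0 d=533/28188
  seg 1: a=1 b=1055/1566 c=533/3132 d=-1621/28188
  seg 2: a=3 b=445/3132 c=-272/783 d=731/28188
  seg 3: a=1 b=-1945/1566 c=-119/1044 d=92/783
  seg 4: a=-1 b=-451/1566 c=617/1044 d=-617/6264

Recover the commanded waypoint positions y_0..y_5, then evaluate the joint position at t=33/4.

y_0 = S_0(0) = a_0 = 0
y_1 = S_1(0) = a_1 = 1
y_2 = S_2(0) = a_2 = 3
y_3 = S_3(0) = a_3 = 1
y_4 = S_4(0) = a_4 = -1
y_5 = S_4(2) = 0
t_q=33/4 is in segment 2 (τ=9/4); S_2(τ)=41347/22272

y_0=0 y_1=1 y_2=3 y_3=1 y_4=-1 y_5=0
S(33/4) = 41347/22272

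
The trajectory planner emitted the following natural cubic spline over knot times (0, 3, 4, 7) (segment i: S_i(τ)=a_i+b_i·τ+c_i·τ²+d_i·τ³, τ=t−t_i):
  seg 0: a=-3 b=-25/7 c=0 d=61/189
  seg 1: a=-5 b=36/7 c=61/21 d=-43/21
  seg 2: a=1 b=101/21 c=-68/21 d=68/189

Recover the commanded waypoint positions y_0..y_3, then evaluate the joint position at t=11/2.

y_0 = S_0(0) = a_0 = -3
y_1 = S_1(0) = a_1 = -5
y_2 = S_2(0) = a_2 = 1
y_3 = S_2(3) = -4
t_q=11/2 is in segment 2 (τ=3/2); S_2(τ)=15/7

y_0=-3 y_1=-5 y_2=1 y_3=-4
S(11/2) = 15/7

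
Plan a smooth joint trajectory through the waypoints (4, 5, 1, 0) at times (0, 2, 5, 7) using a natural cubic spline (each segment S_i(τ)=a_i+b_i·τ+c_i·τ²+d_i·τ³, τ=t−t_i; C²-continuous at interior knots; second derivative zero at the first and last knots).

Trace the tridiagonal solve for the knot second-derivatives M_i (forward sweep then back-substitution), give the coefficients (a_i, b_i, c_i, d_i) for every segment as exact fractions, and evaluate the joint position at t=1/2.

  seg 0: a=4 b=523/546 c=0 d=-125/1092
  seg 1: a=5 b=-227/546 c=-125/182 d=8/63
  seg 2: a=1 b=-605/546 c=83/182 d=-83/1092
S(1/2) = 13001/2912

Δ: Δ0=1/2, Δ1=-4/3, Δ2=-1/2
row 1: diag=10, rhs=-11; c'=3/10, d'=-11/10
row 2: denom=10−3·3/10=91/10; d'=(5−3·-11/10)/(91/10)=83/91
back: M2=83/91
back: M1=-11/10−3/10·83/91=-125/91
M: M0=0, M1=-125/91, M2=83/91, M3=0
seg 0: a=4, c=M0/2=0, d=(M1−M0)/(6·2)=-125/1092, b=Δ0−h0·(2M0+M1)/6=523/546
seg 1: a=5, c=M1/2=-125/182, d=(M2−M1)/(6·3)=8/63, b=Δ1−h1·(2M1+M2)/6=-227/546
seg 2: a=1, c=M2/2=83/182, d=(M3−M2)/(6·2)=-83/1092, b=Δ2−h2·(2M2+M3)/6=-605/546
t_q=1/2 → seg 0, τ=1/2; S=4+523/546·τ+0·τ²+-125/1092·τ³=13001/2912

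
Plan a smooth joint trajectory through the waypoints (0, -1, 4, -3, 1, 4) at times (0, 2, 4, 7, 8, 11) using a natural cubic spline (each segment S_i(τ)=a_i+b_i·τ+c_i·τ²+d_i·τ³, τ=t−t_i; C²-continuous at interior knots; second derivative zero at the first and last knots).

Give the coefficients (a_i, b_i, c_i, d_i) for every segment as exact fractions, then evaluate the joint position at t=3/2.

Δ: Δ0=-1/2, Δ1=5/2, Δ2=-7/3, Δ3=4, Δ4=1
row 1: diag=8, rhs=18; c'=1/4, d'=9/4
row 2: denom=10−2·1/4=19/2; d'=(-29−2·9/4)/(19/2)=-67/19
row 3: denom=8−3·6/19=134/19; d'=(38−3·-67/19)/(134/19)=923/134
row 4: denom=8−1·19/134=1053/134; d'=(-18−1·923/134)/(1053/134)=-3335/1053
back: M4=-3335/1053
back: M3=923/134−19/134·-3335/1053=7726/1053
back: M2=-67/19−6/19·7726/1053=-2051/351
back: M1=9/4−1/4·-2051/351=2605/702
M: M0=0, M1=2605/702, M2=-2051/351, M3=7726/1053, M4=-3335/1053, M5=0
seg 0: a=0, c=M0/2=0, d=(M1−M0)/(6·2)=2605/8424, b=Δ0−h0·(2M0+M1)/6=-1829/1053
seg 1: a=-1, c=M1/2=2605/1404, d=(M2−M1)/(6·2)=-6707/8424, b=Δ1−h1·(2M1+M2)/6=4157/2106
seg 2: a=4, c=M2/2=-2051/702, d=(M3−M2)/(6·3)=13879/18954, b=Δ2−h2·(2M2+M3)/6=-167/1053
seg 3: a=-3, c=M3/2=3863/1053, d=(M4−M3)/(6·1)=-1229/702, b=Δ3−h3·(2M3+M4)/6=4385/2106
seg 4: a=1, c=M4/2=-3335/2106, d=(M5−M4)/(6·3)=3335/18954, b=Δ4−h4·(2M4+M5)/6=4388/1053
t_q=3/2 → seg 0, τ=3/2; S=0+-1829/1053·τ+0·τ²+2605/8424·τ³=-35083/22464

  seg 0: a=0 b=-1829/1053 c=0 d=2605/8424
  seg 1: a=-1 b=4157/2106 c=2605/1404 d=-6707/8424
  seg 2: a=4 b=-167/1053 c=-2051/702 d=13879/18954
  seg 3: a=-3 b=4385/2106 c=3863/1053 d=-1229/702
  seg 4: a=1 b=4388/1053 c=-3335/2106 d=3335/18954
S(3/2) = -35083/22464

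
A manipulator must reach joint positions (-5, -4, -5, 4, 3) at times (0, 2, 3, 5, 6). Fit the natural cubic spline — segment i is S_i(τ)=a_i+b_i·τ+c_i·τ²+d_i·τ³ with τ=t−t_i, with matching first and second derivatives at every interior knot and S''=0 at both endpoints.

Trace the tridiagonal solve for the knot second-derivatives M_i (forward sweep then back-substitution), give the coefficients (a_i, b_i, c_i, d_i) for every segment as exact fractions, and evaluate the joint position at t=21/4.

  seg 0: a=-5 b=277/186 c=0 d=-23/93
  seg 1: a=-4 b=-275/186 c=-46/31 d=365/186
  seg 2: a=-5 b=134/93 c=273/62 d=-1069/744
  seg 3: a=4 b=337/186 c=-523/124 d=523/372
S(21/4) = 33421/7936

Δ: Δ0=1/2, Δ1=-1, Δ2=9/2, Δ3=-1
row 1: diag=6, rhs=-9; c'=1/6, d'=-3/2
row 2: denom=6−1·1/6=35/6; d'=(33−1·-3/2)/(35/6)=207/35
row 3: denom=6−2·12/35=186/35; d'=(-33−2·207/35)/(186/35)=-523/62
back: M3=-523/62
back: M2=207/35−12/35·-523/62=273/31
back: M1=-3/2−1/6·273/31=-92/31
M: M0=0, M1=-92/31, M2=273/31, M3=-523/62, M4=0
seg 0: a=-5, c=M0/2=0, d=(M1−M0)/(6·2)=-23/93, b=Δ0−h0·(2M0+M1)/6=277/186
seg 1: a=-4, c=M1/2=-46/31, d=(M2−M1)/(6·1)=365/186, b=Δ1−h1·(2M1+M2)/6=-275/186
seg 2: a=-5, c=M2/2=273/62, d=(M3−M2)/(6·2)=-1069/744, b=Δ2−h2·(2M2+M3)/6=134/93
seg 3: a=4, c=M3/2=-523/124, d=(M4−M3)/(6·1)=523/372, b=Δ3−h3·(2M3+M4)/6=337/186
t_q=21/4 → seg 3, τ=1/4; S=4+337/186·τ+-523/124·τ²+523/372·τ³=33421/7936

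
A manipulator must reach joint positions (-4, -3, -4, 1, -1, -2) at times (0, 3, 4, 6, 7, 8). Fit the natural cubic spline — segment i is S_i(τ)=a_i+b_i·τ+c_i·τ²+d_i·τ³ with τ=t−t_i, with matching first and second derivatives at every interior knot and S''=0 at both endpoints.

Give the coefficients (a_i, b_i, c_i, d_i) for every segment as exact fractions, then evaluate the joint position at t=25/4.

  seg 0: a=-4 b=6967/5718 c=0 d=-1687/17154
  seg 1: a=-3 b=-4108/2859 c=-1687/1906 d=7559/5718
  seg 2: a=-4 b=4339/5718 c=2936/953 d=-6319/5718
  seg 3: a=1 b=-1025/5718 c=-3383/953 d=9887/5718
  seg 4: a=-1 b=-5980/2859 c=3121/1906 d=-3121/5718
S(25/4) = 92749/121984

Δ: Δ0=1/3, Δ1=-1, Δ2=5/2, Δ3=-2, Δ4=-1
row 1: diag=8, rhs=-8; c'=1/8, d'=-1
row 2: denom=6−1·1/8=47/8; d'=(21−1·-1)/(47/8)=176/47
row 3: denom=6−2·16/47=250/47; d'=(-27−2·176/47)/(250/47)=-1621/250
row 4: denom=4−1·47/250=953/250; d'=(6−1·-1621/250)/(953/250)=3121/953
back: M4=3121/953
back: M3=-1621/250−47/250·3121/953=-6766/953
back: M2=176/47−16/47·-6766/953=5872/953
back: M1=-1−1/8·5872/953=-1687/953
M: M0=0, M1=-1687/953, M2=5872/953, M3=-6766/953, M4=3121/953, M5=0
seg 0: a=-4, c=M0/2=0, d=(M1−M0)/(6·3)=-1687/17154, b=Δ0−h0·(2M0+M1)/6=6967/5718
seg 1: a=-3, c=M1/2=-1687/1906, d=(M2−M1)/(6·1)=7559/5718, b=Δ1−h1·(2M1+M2)/6=-4108/2859
seg 2: a=-4, c=M2/2=2936/953, d=(M3−M2)/(6·2)=-6319/5718, b=Δ2−h2·(2M2+M3)/6=4339/5718
seg 3: a=1, c=M3/2=-3383/953, d=(M4−M3)/(6·1)=9887/5718, b=Δ3−h3·(2M3+M4)/6=-1025/5718
seg 4: a=-1, c=M4/2=3121/1906, d=(M5−M4)/(6·1)=-3121/5718, b=Δ4−h4·(2M4+M5)/6=-5980/2859
t_q=25/4 → seg 3, τ=1/4; S=1+-1025/5718·τ+-3383/953·τ²+9887/5718·τ³=92749/121984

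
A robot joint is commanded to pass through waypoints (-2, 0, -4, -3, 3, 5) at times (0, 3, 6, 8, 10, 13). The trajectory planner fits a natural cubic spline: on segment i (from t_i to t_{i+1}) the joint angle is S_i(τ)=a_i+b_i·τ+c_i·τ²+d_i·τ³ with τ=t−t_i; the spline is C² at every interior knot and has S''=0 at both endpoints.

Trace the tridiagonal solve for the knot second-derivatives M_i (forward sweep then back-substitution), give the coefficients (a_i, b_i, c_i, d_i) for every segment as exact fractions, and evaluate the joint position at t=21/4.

  seg 0: a=-2 b=862/663 c=0 d=-140/1989
  seg 1: a=0 b=-398/663 c=-140/221 d=86/663
  seg 2: a=-4 b=-596/663 c=118/221 d=439/5304
  seg 3: a=-3 b=2957/1326 c=911/884 d=-214/663
  seg 4: a=3 b=3287/1326 c=-801/884 d=89/884
S(21/4) = -21783/7072

Δ: Δ0=2/3, Δ1=-4/3, Δ2=1/2, Δ3=3, Δ4=2/3
row 1: diag=12, rhs=-12; c'=1/4, d'=-1
row 2: denom=10−3·1/4=37/4; d'=(11−3·-1)/(37/4)=56/37
row 3: denom=8−2·8/37=280/37; d'=(15−2·56/37)/(280/37)=443/280
row 4: denom=10−2·37/140=663/70; d'=(-14−2·443/280)/(663/70)=-801/442
back: M4=-801/442
back: M3=443/280−37/140·-801/442=911/442
back: M2=56/37−8/37·911/442=236/221
back: M1=-1−1/4·236/221=-280/221
M: M0=0, M1=-280/221, M2=236/221, M3=911/442, M4=-801/442, M5=0
seg 0: a=-2, c=M0/2=0, d=(M1−M0)/(6·3)=-140/1989, b=Δ0−h0·(2M0+M1)/6=862/663
seg 1: a=0, c=M1/2=-140/221, d=(M2−M1)/(6·3)=86/663, b=Δ1−h1·(2M1+M2)/6=-398/663
seg 2: a=-4, c=M2/2=118/221, d=(M3−M2)/(6·2)=439/5304, b=Δ2−h2·(2M2+M3)/6=-596/663
seg 3: a=-3, c=M3/2=911/884, d=(M4−M3)/(6·2)=-214/663, b=Δ3−h3·(2M3+M4)/6=2957/1326
seg 4: a=3, c=M4/2=-801/884, d=(M5−M4)/(6·3)=89/884, b=Δ4−h4·(2M4+M5)/6=3287/1326
t_q=21/4 → seg 1, τ=9/4; S=0+-398/663·τ+-140/221·τ²+86/663·τ³=-21783/7072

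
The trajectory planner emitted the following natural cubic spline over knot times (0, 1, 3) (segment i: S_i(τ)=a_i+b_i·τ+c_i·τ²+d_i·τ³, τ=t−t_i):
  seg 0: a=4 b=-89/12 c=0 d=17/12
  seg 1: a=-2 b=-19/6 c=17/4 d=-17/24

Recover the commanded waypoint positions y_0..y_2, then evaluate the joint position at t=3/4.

y_0=4 y_1=-2 y_2=3
S(3/4) = -247/256

y_0 = S_0(0) = a_0 = 4
y_1 = S_1(0) = a_1 = -2
y_2 = S_1(2) = 3
t_q=3/4 is in segment 0 (τ=3/4); S_0(τ)=-247/256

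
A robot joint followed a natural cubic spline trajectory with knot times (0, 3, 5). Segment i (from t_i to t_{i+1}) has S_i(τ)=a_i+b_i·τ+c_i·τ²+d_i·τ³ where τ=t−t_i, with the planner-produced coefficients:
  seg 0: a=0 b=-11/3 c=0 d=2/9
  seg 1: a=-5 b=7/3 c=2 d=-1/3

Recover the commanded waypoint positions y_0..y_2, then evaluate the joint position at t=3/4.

y_0 = S_0(0) = a_0 = 0
y_1 = S_1(0) = a_1 = -5
y_2 = S_1(2) = 5
t_q=3/4 is in segment 0 (τ=3/4); S_0(τ)=-85/32

y_0=0 y_1=-5 y_2=5
S(3/4) = -85/32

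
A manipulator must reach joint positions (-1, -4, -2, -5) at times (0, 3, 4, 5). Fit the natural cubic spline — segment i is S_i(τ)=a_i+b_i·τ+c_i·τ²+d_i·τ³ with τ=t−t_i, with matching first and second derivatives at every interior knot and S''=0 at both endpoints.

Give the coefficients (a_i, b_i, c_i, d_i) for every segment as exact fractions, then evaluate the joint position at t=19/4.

  seg 0: a=-1 b=-82/31 c=0 d=17/93
  seg 1: a=-4 b=71/31 c=51/31 d=-60/31
  seg 2: a=-2 b=-7/31 c=-129/31 d=43/31
S(19/4) = -7787/1984

Δ: Δ0=-1, Δ1=2, Δ2=-3
row 1: diag=8, rhs=18; c'=1/8, d'=9/4
row 2: denom=4−1·1/8=31/8; d'=(-30−1·9/4)/(31/8)=-258/31
back: M2=-258/31
back: M1=9/4−1/8·-258/31=102/31
M: M0=0, M1=102/31, M2=-258/31, M3=0
seg 0: a=-1, c=M0/2=0, d=(M1−M0)/(6·3)=17/93, b=Δ0−h0·(2M0+M1)/6=-82/31
seg 1: a=-4, c=M1/2=51/31, d=(M2−M1)/(6·1)=-60/31, b=Δ1−h1·(2M1+M2)/6=71/31
seg 2: a=-2, c=M2/2=-129/31, d=(M3−M2)/(6·1)=43/31, b=Δ2−h2·(2M2+M3)/6=-7/31
t_q=19/4 → seg 2, τ=3/4; S=-2+-7/31·τ+-129/31·τ²+43/31·τ³=-7787/1984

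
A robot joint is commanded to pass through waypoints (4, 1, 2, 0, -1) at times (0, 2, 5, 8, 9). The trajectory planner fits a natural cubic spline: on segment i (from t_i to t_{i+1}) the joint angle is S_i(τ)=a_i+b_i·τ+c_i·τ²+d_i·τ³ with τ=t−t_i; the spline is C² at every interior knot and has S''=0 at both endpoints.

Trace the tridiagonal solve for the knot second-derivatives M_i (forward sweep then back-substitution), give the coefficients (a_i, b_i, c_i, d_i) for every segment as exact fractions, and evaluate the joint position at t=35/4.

  seg 0: a=4 b=-41/21 c=0 d=19/168
  seg 1: a=1 b=-25/42 c=19/28 d=-31/252
  seg 2: a=2 b=13/84 c=-3/7 d=13/252
  seg 3: a=0 b=-43/42 c=1/28 d=-1/84
S(35/4) = -1349/1792

Δ: Δ0=-3/2, Δ1=1/3, Δ2=-2/3, Δ3=-1
row 1: diag=10, rhs=11; c'=3/10, d'=11/10
row 2: denom=12−3·3/10=111/10; d'=(-6−3·11/10)/(111/10)=-31/37
row 3: denom=8−3·10/37=266/37; d'=(-2−3·-31/37)/(266/37)=1/14
back: M3=1/14
back: M2=-31/37−10/37·1/14=-6/7
back: M1=11/10−3/10·-6/7=19/14
M: M0=0, M1=19/14, M2=-6/7, M3=1/14, M4=0
seg 0: a=4, c=M0/2=0, d=(M1−M0)/(6·2)=19/168, b=Δ0−h0·(2M0+M1)/6=-41/21
seg 1: a=1, c=M1/2=19/28, d=(M2−M1)/(6·3)=-31/252, b=Δ1−h1·(2M1+M2)/6=-25/42
seg 2: a=2, c=M2/2=-3/7, d=(M3−M2)/(6·3)=13/252, b=Δ2−h2·(2M2+M3)/6=13/84
seg 3: a=0, c=M3/2=1/28, d=(M4−M3)/(6·1)=-1/84, b=Δ3−h3·(2M3+M4)/6=-43/42
t_q=35/4 → seg 3, τ=3/4; S=0+-43/42·τ+1/28·τ²+-1/84·τ³=-1349/1792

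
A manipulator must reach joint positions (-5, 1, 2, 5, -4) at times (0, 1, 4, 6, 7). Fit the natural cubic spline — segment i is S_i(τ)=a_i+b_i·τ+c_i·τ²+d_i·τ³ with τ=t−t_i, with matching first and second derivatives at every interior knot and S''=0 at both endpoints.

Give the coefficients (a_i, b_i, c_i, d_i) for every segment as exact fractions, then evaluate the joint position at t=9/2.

Δ: Δ0=6, Δ1=1/3, Δ2=3/2, Δ3=-9
row 1: diag=8, rhs=-34; c'=3/8, d'=-17/4
row 2: denom=10−3·3/8=71/8; d'=(7−3·-17/4)/(71/8)=158/71
row 3: denom=6−2·16/71=394/71; d'=(-63−2·158/71)/(394/71)=-4789/394
back: M3=-4789/394
back: M2=158/71−16/71·-4789/394=978/197
back: M1=-17/4−3/8·978/197=-1204/197
M: M0=0, M1=-1204/197, M2=978/197, M3=-4789/394, M4=0
seg 0: a=-5, c=M0/2=0, d=(M1−M0)/(6·1)=-602/591, b=Δ0−h0·(2M0+M1)/6=4148/591
seg 1: a=1, c=M1/2=-602/197, d=(M2−M1)/(6·3)=1091/1773, b=Δ1−h1·(2M1+M2)/6=2342/591
seg 2: a=2, c=M2/2=489/197, d=(M3−M2)/(6·2)=-6745/4728, b=Δ2−h2·(2M2+M3)/6=1325/591
seg 3: a=5, c=M3/2=-4789/788, d=(M4−M3)/(6·1)=4789/2364, b=Δ3−h3·(2M3+M4)/6=-5849/1182
t_q=9/2 → seg 2, τ=1/2; S=2+1325/591·τ+489/197·τ²+-6745/4728·τ³=44925/12608

  seg 0: a=-5 b=4148/591 c=0 d=-602/591
  seg 1: a=1 b=2342/591 c=-602/197 d=1091/1773
  seg 2: a=2 b=1325/591 c=489/197 d=-6745/4728
  seg 3: a=5 b=-5849/1182 c=-4789/788 d=4789/2364
S(9/2) = 44925/12608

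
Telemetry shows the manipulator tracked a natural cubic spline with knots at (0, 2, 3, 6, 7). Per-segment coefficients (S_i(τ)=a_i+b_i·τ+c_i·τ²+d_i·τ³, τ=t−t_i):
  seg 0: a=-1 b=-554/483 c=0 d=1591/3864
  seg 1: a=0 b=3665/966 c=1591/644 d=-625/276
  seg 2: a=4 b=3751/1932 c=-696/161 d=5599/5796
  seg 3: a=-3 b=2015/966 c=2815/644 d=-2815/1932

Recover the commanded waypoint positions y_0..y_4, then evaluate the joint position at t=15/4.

y_0=-1 y_1=0 y_2=4 y_3=-3 y_4=2
S(15/4) = 141453/41216

y_0 = S_0(0) = a_0 = -1
y_1 = S_1(0) = a_1 = 0
y_2 = S_2(0) = a_2 = 4
y_3 = S_3(0) = a_3 = -3
y_4 = S_3(1) = 2
t_q=15/4 is in segment 2 (τ=3/4); S_2(τ)=141453/41216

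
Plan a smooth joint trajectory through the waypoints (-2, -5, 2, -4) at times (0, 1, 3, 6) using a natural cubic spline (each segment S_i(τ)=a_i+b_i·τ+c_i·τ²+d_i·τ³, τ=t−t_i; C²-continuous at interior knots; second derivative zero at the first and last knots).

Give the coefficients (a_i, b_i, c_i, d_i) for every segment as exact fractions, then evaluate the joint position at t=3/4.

  seg 0: a=-2 b=-61/14 c=0 d=19/14
  seg 1: a=-5 b=-2/7 c=57/14 d=-61/56
  seg 2: a=2 b=41/14 c=-69/28 d=23/84
S(3/4) = -601/128

Δ: Δ0=-3, Δ1=7/2, Δ2=-2
row 1: diag=6, rhs=39; c'=1/3, d'=13/2
row 2: denom=10−2·1/3=28/3; d'=(-33−2·13/2)/(28/3)=-69/14
back: M2=-69/14
back: M1=13/2−1/3·-69/14=57/7
M: M0=0, M1=57/7, M2=-69/14, M3=0
seg 0: a=-2, c=M0/2=0, d=(M1−M0)/(6·1)=19/14, b=Δ0−h0·(2M0+M1)/6=-61/14
seg 1: a=-5, c=M1/2=57/14, d=(M2−M1)/(6·2)=-61/56, b=Δ1−h1·(2M1+M2)/6=-2/7
seg 2: a=2, c=M2/2=-69/28, d=(M3−M2)/(6·3)=23/84, b=Δ2−h2·(2M2+M3)/6=41/14
t_q=3/4 → seg 0, τ=3/4; S=-2+-61/14·τ+0·τ²+19/14·τ³=-601/128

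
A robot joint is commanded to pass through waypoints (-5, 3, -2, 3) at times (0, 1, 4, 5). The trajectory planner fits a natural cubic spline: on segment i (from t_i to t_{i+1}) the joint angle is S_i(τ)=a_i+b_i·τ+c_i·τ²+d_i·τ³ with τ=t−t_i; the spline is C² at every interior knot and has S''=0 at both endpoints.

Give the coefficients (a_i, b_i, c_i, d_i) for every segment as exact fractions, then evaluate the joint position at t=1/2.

  seg 0: a=-5 b=1612/165 c=0 d=-292/165
  seg 1: a=3 b=736/165 c=-292/55 d=49/45
  seg 2: a=-2 b=331/165 c=247/55 d=-247/165
S(1/2) = -37/110

Δ: Δ0=8, Δ1=-5/3, Δ2=5
row 1: diag=8, rhs=-58; c'=3/8, d'=-29/4
row 2: denom=8−3·3/8=55/8; d'=(40−3·-29/4)/(55/8)=494/55
back: M2=494/55
back: M1=-29/4−3/8·494/55=-584/55
M: M0=0, M1=-584/55, M2=494/55, M3=0
seg 0: a=-5, c=M0/2=0, d=(M1−M0)/(6·1)=-292/165, b=Δ0−h0·(2M0+M1)/6=1612/165
seg 1: a=3, c=M1/2=-292/55, d=(M2−M1)/(6·3)=49/45, b=Δ1−h1·(2M1+M2)/6=736/165
seg 2: a=-2, c=M2/2=247/55, d=(M3−M2)/(6·1)=-247/165, b=Δ2−h2·(2M2+M3)/6=331/165
t_q=1/2 → seg 0, τ=1/2; S=-5+1612/165·τ+0·τ²+-292/165·τ³=-37/110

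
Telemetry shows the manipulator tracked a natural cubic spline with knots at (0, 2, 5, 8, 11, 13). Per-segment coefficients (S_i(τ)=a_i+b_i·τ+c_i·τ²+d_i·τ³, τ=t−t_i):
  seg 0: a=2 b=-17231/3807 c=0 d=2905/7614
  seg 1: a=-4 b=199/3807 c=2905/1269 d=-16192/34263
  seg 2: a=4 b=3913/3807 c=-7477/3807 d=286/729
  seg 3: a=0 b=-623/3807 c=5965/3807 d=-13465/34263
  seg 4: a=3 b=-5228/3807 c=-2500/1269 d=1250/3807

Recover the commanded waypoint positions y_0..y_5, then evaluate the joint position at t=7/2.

y_0 = S_0(0) = a_0 = 2
y_1 = S_1(0) = a_1 = -4
y_2 = S_2(0) = a_2 = 4
y_3 = S_3(0) = a_3 = 0
y_4 = S_4(0) = a_4 = 3
y_5 = S_4(2) = -5
t_q=7/2 is in segment 1 (τ=3/2); S_1(τ)=-619/1692

y_0=2 y_1=-4 y_2=4 y_3=0 y_4=3 y_5=-5
S(7/2) = -619/1692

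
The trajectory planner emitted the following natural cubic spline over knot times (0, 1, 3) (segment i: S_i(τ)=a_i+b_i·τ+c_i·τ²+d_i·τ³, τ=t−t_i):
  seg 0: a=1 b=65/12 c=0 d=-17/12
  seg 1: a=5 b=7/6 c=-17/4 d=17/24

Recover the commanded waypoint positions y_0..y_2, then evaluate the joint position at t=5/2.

y_0=1 y_1=5 y_2=-4
S(5/2) = -27/64

y_0 = S_0(0) = a_0 = 1
y_1 = S_1(0) = a_1 = 5
y_2 = S_1(2) = -4
t_q=5/2 is in segment 1 (τ=3/2); S_1(τ)=-27/64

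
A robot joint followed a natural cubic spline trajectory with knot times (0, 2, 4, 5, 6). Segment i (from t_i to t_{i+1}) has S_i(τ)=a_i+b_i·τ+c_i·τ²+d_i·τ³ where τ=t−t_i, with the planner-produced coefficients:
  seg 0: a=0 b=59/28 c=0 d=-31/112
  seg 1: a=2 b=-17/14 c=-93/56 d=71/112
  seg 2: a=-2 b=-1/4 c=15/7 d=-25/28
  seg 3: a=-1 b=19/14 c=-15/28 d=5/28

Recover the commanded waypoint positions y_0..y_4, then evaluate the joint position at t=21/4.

y_0=0 y_1=2 y_2=-2 y_3=-1 y_4=0
S(21/4) = -177/256

y_0 = S_0(0) = a_0 = 0
y_1 = S_1(0) = a_1 = 2
y_2 = S_2(0) = a_2 = -2
y_3 = S_3(0) = a_3 = -1
y_4 = S_3(1) = 0
t_q=21/4 is in segment 3 (τ=1/4); S_3(τ)=-177/256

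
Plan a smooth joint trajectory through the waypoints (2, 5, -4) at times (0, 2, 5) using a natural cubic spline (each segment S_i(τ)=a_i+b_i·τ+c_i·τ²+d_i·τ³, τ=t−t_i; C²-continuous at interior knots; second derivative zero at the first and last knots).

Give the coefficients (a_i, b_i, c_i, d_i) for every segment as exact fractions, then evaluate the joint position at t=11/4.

  seg 0: a=2 b=12/5 c=0 d=-9/40
  seg 1: a=5 b=-3/10 c=-27/20 d=3/20
S(11/4) = 5221/1280

Δ: Δ0=3/2, Δ1=-3
row 1: diag=10, rhs=-27; c'=3/10, d'=-27/10
back: M1=-27/10
M: M0=0, M1=-27/10, M2=0
seg 0: a=2, c=M0/2=0, d=(M1−M0)/(6·2)=-9/40, b=Δ0−h0·(2M0+M1)/6=12/5
seg 1: a=5, c=M1/2=-27/20, d=(M2−M1)/(6·3)=3/20, b=Δ1−h1·(2M1+M2)/6=-3/10
t_q=11/4 → seg 1, τ=3/4; S=5+-3/10·τ+-27/20·τ²+3/20·τ³=5221/1280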